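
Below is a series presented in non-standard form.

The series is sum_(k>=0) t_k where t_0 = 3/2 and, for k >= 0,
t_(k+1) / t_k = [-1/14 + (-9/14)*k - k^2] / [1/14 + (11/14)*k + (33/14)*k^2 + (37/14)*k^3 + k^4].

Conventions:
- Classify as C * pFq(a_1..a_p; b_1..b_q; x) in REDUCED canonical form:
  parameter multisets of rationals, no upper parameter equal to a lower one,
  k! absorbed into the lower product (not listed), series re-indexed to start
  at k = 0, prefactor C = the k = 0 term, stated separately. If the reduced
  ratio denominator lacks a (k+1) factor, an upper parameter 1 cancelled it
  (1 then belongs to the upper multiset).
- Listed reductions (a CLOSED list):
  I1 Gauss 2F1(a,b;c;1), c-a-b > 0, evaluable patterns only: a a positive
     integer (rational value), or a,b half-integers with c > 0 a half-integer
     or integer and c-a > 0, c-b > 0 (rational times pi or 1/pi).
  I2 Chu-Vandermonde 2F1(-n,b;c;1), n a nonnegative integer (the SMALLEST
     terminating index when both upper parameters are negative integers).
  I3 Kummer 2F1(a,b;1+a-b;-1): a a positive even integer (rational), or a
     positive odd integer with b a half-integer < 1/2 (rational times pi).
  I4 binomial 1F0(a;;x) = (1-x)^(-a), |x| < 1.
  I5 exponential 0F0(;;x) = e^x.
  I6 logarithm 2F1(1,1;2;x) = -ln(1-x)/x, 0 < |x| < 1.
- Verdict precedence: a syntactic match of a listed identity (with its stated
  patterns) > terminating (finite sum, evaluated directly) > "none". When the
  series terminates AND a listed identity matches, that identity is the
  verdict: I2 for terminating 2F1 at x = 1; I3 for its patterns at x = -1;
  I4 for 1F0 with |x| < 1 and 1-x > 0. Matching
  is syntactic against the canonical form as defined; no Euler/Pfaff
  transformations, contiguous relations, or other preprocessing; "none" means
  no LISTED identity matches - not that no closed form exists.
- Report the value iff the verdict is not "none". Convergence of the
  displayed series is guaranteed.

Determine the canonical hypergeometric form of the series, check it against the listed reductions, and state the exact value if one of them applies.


Canonical form: C = 3/2 times 0F1 with upper {-}, lower {1}, x = -1. Verdict: none (x = -1): each listed identity misses the multisets {-} ; {1}.

Structural cue: t_0 being 3/2, the ratio is unreduced: k + 1/2 divides both sides (C = 3/2).
Adjacent-term ratio: r(k) = (-1) * 1 / [(k+1) (k+1)] - rational in k. x = (-1); t_0 = 3/2; negate the roots.


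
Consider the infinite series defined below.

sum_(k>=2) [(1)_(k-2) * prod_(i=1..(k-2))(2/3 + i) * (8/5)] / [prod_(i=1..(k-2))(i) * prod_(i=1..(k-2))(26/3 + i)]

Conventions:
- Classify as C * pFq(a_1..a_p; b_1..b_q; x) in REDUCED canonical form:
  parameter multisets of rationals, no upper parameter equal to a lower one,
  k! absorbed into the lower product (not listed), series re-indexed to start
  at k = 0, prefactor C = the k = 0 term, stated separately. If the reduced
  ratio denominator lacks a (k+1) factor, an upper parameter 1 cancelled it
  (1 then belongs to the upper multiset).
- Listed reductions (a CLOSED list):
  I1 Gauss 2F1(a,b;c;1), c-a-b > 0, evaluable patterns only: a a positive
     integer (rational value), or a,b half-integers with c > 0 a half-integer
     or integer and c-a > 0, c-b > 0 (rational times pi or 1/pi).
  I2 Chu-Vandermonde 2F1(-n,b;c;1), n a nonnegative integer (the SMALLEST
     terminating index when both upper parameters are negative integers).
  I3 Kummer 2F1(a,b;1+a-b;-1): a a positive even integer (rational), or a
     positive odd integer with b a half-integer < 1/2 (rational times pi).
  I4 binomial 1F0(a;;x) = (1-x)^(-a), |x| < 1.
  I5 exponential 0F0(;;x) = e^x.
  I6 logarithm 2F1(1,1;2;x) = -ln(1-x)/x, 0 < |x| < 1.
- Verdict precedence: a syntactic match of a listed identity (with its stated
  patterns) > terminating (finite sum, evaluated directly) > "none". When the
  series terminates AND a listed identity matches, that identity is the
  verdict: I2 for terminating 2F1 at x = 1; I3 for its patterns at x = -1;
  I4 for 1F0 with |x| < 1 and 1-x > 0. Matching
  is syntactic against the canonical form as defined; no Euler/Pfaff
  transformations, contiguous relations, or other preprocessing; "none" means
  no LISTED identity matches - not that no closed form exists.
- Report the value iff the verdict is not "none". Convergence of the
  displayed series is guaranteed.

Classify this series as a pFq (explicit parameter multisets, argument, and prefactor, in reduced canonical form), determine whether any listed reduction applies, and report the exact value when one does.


Prefactor 8/5, argument 1: 2F1 with upper {1, 5/3} over lower {29/3}. Verdict: the Gauss summation I1 fires (x = 1: the Gamma ratio telescopes since c-a-b = 7 > 0 and a = 1 in Z>0). Value: 208/105.

Key observation: t_0 being 8/5, the running product (prefactor 8/5) telescopes to a rising factorial.
Adjacent-term ratio: r(k) = 1 * (k+1) (k+5/3) / [(k+29/3) (k+1)] - rational in k. x = 1; t_0 = 8/5; negate the roots.


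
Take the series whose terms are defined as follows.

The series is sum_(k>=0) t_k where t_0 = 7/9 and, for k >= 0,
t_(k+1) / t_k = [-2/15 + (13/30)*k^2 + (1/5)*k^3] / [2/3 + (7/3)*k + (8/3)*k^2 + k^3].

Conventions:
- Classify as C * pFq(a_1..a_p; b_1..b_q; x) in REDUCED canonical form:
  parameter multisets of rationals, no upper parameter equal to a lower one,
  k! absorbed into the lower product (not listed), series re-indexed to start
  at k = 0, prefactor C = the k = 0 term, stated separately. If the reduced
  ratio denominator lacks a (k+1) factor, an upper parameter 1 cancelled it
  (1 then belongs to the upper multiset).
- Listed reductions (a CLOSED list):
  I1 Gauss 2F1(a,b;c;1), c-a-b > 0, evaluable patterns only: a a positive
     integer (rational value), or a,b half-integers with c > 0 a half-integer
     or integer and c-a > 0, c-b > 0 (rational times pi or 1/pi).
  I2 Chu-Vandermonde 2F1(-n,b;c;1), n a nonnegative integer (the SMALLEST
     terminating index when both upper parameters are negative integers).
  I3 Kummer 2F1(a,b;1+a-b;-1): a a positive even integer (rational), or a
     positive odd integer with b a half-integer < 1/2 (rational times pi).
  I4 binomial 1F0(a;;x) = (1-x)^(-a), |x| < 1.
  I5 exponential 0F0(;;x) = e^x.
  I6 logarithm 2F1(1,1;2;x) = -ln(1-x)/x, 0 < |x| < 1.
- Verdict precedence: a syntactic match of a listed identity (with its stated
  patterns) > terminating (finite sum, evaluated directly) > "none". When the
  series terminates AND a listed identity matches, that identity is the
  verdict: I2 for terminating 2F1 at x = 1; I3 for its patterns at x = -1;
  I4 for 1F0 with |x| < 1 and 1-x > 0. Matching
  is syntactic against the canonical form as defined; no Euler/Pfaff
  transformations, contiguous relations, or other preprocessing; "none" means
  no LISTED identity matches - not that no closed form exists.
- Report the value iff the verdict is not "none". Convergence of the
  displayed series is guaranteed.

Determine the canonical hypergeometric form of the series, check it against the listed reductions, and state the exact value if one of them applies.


With C = 7/9: the canonical form is 2F1(-1/2, 2; 1; 1/5). Verdict: none - this 2F1 at x = 1/5 matches no listed pattern, and upper {-1/2, 2} holds no stopper.

The tell: t_0 = 7/9 here, and cancel k + 2/3 from the displayed ratio first; then prefactor 7/9.
Term ratio: r(k) = (1/5) * (k-1/2) (k+2) / [(k+1) (k+1)] - poly over poly, x = (1/5) from leading terms; C = 7/9 at k = 0.


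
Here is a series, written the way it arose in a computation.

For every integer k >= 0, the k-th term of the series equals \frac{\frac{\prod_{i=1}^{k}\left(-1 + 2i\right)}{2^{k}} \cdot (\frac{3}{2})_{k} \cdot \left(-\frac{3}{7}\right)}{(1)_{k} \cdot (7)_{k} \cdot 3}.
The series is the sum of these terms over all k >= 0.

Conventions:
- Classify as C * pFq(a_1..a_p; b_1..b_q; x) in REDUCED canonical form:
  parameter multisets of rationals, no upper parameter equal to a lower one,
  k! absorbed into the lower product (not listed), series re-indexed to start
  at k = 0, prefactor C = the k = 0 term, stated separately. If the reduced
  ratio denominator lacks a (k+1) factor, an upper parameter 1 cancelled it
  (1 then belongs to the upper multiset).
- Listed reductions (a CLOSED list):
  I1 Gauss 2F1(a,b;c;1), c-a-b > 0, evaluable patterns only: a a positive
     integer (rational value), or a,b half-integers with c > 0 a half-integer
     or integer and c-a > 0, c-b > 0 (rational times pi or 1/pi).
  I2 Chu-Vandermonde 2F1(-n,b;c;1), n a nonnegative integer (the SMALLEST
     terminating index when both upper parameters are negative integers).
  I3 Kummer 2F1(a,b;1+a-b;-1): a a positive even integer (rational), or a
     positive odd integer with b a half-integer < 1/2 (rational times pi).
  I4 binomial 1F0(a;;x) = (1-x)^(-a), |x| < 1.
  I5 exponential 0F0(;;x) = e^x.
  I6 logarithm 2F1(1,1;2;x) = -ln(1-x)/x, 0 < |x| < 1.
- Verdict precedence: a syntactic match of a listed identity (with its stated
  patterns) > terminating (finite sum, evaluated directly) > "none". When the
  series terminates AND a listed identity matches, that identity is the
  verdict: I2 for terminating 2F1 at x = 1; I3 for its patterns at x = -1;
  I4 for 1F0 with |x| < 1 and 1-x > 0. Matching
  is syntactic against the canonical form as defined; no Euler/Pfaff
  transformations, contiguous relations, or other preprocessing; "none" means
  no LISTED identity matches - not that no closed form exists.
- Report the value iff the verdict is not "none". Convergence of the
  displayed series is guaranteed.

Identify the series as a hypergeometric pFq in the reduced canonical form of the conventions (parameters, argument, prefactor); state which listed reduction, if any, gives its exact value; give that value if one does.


At argument 1: a 2F1 with upper {\frac{1}{2}, \frac{3}{2}}, lower {7}, scaled by C = -\frac{1}{7}. Verdict: Gauss's theorem I1 (half-integer case) fires (x = 1; upper {\frac{1}{2}, \frac{3}{2}} half-integers, c = 7 in the evaluable pattern). Its exact value is \left(-\frac{262144}{509355}\right) / \pi.

Key step: t_0 = -\frac{1}{7} here, and the constant factors (C = -1/7, x = 1) combine into one prefactor.
Ratio: r(k) = 1 * (k+\frac{1}{2}) (k+\frac{3}{2}) / [(k+7) (k+1)] - rational in k, leading ratio 1; with t_0 = -\frac{1}{7}, classification follows.


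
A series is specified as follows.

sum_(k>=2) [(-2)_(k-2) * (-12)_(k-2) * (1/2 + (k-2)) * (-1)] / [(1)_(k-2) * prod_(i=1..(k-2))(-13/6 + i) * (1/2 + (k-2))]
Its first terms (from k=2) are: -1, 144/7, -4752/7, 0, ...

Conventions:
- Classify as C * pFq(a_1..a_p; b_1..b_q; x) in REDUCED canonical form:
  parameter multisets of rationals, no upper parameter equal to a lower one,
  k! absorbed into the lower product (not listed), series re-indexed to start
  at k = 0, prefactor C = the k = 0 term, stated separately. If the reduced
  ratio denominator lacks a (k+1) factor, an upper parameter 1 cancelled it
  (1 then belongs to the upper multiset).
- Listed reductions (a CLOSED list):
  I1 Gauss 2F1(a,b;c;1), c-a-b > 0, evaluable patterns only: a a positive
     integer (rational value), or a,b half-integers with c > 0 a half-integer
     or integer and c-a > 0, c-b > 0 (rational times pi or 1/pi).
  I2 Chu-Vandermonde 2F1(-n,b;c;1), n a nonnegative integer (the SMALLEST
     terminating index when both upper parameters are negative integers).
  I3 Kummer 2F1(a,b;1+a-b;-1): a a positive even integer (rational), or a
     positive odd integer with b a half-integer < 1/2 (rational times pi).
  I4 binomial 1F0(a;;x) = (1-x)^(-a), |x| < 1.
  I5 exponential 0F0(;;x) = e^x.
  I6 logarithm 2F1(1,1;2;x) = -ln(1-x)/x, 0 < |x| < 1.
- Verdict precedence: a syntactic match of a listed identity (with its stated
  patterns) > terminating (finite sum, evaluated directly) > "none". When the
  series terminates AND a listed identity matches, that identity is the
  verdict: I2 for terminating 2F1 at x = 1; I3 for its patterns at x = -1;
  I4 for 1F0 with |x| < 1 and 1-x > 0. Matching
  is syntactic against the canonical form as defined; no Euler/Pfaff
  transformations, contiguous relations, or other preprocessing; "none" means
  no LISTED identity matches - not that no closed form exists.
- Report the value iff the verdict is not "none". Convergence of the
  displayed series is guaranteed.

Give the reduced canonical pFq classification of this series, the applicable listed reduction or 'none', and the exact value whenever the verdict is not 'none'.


Key step: t_0 being -1, striking the common factor k + 1/2 reduces the term (C = -1, x = 1).
Step ratio: r(k) = 1 * (k-12) (k-2) / [(k-7/6) (k+1)] - poly over poly, x = 1 from leading terms; C = -1 at k = 0.

This is -1 * 2F1(-12, -2; -7/6; 1) in reduced canonical form. Verdict (x = 1): Vandermonde's identity (I2) applies (terminating 2F1 at x = 1 with n = 2, b = -12, c = -7/6). Value: -4615/7.


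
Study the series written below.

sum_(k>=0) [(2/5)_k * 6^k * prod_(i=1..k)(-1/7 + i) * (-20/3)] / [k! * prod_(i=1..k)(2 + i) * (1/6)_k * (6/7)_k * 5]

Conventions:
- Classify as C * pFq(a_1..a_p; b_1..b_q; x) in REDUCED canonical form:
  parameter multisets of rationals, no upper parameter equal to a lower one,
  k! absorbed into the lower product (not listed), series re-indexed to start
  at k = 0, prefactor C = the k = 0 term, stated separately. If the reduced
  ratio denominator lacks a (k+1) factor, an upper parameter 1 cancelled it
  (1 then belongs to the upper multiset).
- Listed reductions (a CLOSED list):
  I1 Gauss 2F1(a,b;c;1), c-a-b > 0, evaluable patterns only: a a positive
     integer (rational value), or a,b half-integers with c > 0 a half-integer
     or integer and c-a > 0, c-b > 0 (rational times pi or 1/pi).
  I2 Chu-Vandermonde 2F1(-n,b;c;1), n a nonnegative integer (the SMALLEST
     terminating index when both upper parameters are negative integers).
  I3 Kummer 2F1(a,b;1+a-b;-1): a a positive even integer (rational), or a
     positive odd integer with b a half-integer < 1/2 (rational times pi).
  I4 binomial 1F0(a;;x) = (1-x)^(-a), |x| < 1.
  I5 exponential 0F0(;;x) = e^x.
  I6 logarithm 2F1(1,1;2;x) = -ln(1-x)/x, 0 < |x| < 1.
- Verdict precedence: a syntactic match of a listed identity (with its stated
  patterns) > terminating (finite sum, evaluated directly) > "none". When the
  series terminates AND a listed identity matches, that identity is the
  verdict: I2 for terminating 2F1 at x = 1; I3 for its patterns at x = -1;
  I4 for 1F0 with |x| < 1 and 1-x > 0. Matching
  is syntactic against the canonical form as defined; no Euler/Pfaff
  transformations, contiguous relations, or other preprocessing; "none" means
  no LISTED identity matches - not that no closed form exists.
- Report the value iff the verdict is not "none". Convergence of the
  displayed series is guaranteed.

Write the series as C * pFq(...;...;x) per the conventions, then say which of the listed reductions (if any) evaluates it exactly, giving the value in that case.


Structural cue: from the first term -4/3: the running product (C = -4/3) telescopes to a rising factorial.
Ratio: r(k) = 6 * (k+2/5) / [(k+1/6) (k+3) (k+1)] - rational; roots negated = parameters, x = 6, C = -4/3.

Prefactor -4/3, argument 6: 1F2 with upper {2/5} over lower {1/6, 3}. Verdict: none (x = 6): each listed identity misses the multisets {2/5} ; {1/6, 3}.


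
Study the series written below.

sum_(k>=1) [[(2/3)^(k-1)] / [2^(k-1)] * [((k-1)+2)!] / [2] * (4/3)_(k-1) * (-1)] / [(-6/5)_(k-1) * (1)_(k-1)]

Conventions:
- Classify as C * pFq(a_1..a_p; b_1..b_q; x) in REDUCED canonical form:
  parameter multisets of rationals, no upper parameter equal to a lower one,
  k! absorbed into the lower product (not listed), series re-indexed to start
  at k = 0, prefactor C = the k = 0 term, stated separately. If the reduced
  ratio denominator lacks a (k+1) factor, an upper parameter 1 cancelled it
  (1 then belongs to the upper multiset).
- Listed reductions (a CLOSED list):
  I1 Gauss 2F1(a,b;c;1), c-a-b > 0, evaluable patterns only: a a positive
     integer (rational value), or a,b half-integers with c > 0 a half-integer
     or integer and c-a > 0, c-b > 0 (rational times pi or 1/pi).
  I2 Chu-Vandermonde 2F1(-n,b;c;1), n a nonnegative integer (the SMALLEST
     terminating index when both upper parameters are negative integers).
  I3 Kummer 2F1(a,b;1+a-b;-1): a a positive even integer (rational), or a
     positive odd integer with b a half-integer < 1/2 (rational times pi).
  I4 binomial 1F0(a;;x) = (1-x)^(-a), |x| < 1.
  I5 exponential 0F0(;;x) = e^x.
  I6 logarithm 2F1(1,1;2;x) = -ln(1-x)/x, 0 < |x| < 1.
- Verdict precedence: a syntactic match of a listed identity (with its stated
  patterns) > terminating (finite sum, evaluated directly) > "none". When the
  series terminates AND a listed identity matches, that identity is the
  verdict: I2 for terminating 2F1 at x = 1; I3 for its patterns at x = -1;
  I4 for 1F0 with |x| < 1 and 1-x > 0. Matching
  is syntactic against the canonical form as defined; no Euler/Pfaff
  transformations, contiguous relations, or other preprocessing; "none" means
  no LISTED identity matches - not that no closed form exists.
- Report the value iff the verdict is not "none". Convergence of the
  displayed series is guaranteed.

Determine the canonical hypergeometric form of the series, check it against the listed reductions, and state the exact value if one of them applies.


First insight: t_0 being -1, the two k-th powers (C = -1, x = 1/3) combine into one argument.
Adjacent-term ratio: r(k) = (1/3) * (k+4/3) (k+3) / [(k-6/5) (k+1)] - poly over poly, x = (1/3) from leading terms; C = -1 at k = 0.

The series (x = 1/3) is 2F1: upper {4/3, 3}, lower {-6/5}, prefactor -1. Verdict: no listed reduction: x = 1/3 and upper {4/3, 3} fail every I1-I6 pattern.


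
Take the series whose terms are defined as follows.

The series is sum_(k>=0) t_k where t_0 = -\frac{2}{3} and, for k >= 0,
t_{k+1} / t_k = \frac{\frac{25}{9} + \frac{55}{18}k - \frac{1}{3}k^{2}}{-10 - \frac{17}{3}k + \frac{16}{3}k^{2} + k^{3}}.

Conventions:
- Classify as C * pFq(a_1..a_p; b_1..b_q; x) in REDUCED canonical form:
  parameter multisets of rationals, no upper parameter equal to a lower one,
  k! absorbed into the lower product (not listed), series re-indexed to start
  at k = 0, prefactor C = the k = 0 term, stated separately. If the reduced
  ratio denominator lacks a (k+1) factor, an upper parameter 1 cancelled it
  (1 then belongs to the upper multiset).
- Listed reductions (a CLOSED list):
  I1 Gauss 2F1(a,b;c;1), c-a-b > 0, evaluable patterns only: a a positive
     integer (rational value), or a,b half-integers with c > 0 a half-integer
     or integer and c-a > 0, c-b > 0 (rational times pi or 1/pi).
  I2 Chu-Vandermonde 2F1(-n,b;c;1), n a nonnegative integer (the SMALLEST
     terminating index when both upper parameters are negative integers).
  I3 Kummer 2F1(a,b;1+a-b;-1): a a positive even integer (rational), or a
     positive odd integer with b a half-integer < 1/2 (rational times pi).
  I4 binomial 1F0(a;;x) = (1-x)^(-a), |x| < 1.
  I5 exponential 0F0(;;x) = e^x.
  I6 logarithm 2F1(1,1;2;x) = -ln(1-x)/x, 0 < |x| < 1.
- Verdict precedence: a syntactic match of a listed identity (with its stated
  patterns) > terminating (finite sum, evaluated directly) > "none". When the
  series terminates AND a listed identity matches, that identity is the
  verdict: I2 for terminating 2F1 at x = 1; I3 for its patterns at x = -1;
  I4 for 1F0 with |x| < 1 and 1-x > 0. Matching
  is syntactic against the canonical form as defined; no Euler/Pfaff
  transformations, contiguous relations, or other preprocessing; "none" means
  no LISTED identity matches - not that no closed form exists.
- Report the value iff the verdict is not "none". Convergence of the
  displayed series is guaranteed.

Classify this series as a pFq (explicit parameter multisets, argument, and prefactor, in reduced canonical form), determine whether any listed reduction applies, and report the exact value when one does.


Structural cue: t_0 = -\frac{2}{3} here, and factor the ratio over Q (C = -2/3, x = -1/3): negated roots = parameters.
Step ratio: r(k) = -\frac{1}{3} * (k-10) (k+\frac{5}{6}) / [(k-\frac{5}{3}) (k+6) (k+1)] ; factor over Q: parameters, x = -\frac{1}{3}, and C = -\frac{2}{3}.

This is -\frac{2}{3} * 2F2(-10, \frac{5}{6}; -\frac{5}{3}, 6; -\frac{1}{3}) in reduced canonical form. Verdict: terminating - upper -10 stops the sum at k = 10; the 11 terms are added exactly. Value: -\frac{12759053970232711899893}{17856280608992604979200}.


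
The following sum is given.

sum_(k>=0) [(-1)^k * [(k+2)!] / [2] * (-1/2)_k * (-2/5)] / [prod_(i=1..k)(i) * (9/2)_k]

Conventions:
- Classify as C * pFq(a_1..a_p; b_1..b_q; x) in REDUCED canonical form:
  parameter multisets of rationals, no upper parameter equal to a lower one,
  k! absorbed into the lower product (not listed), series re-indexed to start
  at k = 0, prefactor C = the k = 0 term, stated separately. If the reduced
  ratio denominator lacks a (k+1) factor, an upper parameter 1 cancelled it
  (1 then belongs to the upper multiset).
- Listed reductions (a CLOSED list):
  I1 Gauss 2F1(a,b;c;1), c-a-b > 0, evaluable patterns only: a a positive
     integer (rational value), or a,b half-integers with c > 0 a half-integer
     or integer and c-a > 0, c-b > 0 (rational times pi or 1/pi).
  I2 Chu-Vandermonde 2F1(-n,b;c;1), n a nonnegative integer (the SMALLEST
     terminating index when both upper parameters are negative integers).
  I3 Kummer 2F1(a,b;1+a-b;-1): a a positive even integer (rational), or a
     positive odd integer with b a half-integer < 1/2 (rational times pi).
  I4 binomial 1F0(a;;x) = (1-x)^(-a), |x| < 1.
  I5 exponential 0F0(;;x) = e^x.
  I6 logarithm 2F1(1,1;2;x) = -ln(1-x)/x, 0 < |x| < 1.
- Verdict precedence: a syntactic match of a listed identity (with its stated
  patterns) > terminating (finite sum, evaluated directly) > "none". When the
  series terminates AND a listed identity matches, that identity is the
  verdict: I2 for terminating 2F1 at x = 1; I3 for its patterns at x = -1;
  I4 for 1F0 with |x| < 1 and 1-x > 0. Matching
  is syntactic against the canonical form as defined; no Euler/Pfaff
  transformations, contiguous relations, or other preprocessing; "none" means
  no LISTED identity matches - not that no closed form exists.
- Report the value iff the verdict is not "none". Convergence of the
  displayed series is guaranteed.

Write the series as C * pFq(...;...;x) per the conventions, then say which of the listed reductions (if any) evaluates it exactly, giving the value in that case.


Classification (C = -2/5): 2F1 with upper {-1/2, 3}, lower {9/2}, argument x = -1. Verdict: the Kummer evaluation I3 fires (x = -1; c = 9/2 equals 1+a-b for upper {-1/2, 3}: listed pattern). Its exact value is (-21/128) * pi.

Key step: t_0 being -2/5, the factorial ratio (C = -2/5) (k+a-1)!/(a-1)! is a rising factorial (a)_k.
Ratio: r(k) = (-1) * (k-1/2) (k+3) / [(k+9/2) (k+1)] - rational; roots negated = parameters, x = (-1), C = -2/5.


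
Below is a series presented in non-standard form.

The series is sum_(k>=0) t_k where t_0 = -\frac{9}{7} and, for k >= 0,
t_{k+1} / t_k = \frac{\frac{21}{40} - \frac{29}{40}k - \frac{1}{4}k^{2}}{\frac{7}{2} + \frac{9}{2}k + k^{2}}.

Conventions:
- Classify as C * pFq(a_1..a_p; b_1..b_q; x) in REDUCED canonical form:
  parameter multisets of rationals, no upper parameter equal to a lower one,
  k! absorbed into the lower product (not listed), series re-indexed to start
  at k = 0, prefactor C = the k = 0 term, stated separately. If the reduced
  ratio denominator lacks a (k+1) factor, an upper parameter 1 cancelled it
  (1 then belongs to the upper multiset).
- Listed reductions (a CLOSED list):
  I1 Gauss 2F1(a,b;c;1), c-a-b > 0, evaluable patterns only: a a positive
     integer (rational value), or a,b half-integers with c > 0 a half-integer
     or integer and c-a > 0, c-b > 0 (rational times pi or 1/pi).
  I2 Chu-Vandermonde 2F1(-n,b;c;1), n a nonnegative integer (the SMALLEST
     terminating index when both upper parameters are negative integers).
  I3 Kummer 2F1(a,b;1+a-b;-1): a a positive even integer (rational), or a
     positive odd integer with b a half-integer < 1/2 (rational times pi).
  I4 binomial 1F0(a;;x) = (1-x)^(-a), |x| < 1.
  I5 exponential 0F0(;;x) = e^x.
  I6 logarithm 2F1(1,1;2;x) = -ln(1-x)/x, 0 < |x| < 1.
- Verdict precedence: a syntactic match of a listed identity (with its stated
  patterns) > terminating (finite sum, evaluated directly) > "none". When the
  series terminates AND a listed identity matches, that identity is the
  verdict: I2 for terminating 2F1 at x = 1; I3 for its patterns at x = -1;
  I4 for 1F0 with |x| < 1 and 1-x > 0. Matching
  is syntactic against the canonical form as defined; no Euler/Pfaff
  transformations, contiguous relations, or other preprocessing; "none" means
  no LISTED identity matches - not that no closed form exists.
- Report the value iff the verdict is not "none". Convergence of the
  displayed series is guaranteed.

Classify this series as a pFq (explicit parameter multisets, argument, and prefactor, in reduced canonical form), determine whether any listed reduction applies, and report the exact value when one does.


At argument -\frac{1}{4}: a 1F0 with upper {-\frac{3}{5}}, lower {-}, scaled by C = -\frac{9}{7}. Verdict at x = -\frac{1}{4}: binomial (I4) matches (the 1F0 binomial series: exponent 3/5, x = -\frac{1}{4}). Its exact value is \left(-\frac{9}{7}\right) \cdot \left(\frac{5}{4}\right)^{\frac{3}{5}}.

Key step: t_0 being -\frac{9}{7}, roots of the ratio polynomials (prefactor -9/7) are the negated parameters.
Ratio: r(k) = -\frac{1}{4} * (k-\frac{3}{5}) / [(k+1)] - rational; roots negated = parameters, x = -\frac{1}{4}, C = -\frac{9}{7}.


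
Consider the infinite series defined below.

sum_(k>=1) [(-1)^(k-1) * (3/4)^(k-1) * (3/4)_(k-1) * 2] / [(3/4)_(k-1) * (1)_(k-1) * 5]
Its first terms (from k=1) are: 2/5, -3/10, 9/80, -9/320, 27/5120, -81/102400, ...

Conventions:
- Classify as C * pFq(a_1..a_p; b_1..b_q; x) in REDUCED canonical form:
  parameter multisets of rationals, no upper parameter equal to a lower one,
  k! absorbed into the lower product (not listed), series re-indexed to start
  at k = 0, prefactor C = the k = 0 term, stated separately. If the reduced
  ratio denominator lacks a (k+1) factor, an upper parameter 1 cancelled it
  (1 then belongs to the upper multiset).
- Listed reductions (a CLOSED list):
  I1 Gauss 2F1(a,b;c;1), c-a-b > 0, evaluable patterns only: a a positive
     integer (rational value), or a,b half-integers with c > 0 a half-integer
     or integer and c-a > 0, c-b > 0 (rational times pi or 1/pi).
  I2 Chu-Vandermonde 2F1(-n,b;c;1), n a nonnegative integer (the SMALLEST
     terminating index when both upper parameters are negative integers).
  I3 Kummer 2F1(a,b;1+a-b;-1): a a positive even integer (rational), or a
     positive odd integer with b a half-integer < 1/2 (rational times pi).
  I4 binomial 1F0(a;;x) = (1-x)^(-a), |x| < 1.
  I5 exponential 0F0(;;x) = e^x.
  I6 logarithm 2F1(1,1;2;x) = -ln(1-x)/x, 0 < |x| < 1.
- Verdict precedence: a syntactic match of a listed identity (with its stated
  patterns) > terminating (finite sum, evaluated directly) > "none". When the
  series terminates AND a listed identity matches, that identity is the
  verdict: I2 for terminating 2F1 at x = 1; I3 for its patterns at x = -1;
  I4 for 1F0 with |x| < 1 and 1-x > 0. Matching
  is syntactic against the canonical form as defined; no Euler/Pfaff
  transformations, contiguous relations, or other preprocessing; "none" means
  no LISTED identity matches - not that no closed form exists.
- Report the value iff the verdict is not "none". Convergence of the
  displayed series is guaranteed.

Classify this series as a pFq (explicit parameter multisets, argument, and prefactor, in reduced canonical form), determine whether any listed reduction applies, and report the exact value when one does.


Classification (C = 2/5): 0F0 with upper {-}, lower {-}, argument x = -3/4. Verdict: the I5 exponential reduction applies (the 0F0 exponential series at x = -3/4). Value: (2/5) * e^(-3/4).

Structural cue: with t_0 = 2/5, (1)_k (C = 2/5) is k! itself.
Consecutive-term ratio: r(k) = (-3/4) * 1 / [(k+1)] - rational; roots negated = parameters, x = (-3/4), C = 2/5.


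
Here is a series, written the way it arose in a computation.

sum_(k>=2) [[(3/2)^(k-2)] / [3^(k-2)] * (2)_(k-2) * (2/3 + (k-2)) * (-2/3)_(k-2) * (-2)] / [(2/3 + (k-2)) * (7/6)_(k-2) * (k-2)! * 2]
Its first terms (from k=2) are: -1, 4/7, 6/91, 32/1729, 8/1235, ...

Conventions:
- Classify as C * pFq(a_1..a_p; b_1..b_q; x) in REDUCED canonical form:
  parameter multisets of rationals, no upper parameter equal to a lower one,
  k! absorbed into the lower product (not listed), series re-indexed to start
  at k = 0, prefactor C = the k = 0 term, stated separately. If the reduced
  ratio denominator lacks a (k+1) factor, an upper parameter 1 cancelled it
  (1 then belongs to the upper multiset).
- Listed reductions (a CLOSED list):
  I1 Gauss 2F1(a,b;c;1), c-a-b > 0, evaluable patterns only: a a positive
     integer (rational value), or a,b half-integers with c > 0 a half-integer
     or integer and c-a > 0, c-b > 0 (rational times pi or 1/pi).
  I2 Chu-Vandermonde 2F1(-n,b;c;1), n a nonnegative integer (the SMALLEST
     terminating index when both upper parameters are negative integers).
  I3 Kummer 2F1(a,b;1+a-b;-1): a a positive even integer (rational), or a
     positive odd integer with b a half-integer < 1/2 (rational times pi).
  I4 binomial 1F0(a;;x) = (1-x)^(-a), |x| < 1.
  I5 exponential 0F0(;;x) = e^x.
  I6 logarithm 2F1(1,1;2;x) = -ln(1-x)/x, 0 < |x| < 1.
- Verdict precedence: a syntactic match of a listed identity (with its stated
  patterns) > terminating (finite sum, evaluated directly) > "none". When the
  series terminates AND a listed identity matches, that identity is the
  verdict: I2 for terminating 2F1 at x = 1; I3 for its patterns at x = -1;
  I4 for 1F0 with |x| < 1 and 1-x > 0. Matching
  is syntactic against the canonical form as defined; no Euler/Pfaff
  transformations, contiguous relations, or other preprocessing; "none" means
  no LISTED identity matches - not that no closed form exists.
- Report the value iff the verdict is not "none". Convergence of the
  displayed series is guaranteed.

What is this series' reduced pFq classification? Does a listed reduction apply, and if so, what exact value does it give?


Key step: from the first term -1: k + 2/3 divides numerator and denominator alike; C = -1 after cancelling.
Term ratio: r(k) = (1/2) * (k-2/3) (k+2) / [(k+7/6) (k+1)] - poly over poly, x = (1/2) from leading terms; C = -1 at k = 0.

Reduced: x = 1/2, 2F1, upper = {-2/3, 2}, lower = {7/6}, C = -1. Verdict: none. Every listed pattern misses the 2F1 form at 1/2, upper {-2/3, 2}.


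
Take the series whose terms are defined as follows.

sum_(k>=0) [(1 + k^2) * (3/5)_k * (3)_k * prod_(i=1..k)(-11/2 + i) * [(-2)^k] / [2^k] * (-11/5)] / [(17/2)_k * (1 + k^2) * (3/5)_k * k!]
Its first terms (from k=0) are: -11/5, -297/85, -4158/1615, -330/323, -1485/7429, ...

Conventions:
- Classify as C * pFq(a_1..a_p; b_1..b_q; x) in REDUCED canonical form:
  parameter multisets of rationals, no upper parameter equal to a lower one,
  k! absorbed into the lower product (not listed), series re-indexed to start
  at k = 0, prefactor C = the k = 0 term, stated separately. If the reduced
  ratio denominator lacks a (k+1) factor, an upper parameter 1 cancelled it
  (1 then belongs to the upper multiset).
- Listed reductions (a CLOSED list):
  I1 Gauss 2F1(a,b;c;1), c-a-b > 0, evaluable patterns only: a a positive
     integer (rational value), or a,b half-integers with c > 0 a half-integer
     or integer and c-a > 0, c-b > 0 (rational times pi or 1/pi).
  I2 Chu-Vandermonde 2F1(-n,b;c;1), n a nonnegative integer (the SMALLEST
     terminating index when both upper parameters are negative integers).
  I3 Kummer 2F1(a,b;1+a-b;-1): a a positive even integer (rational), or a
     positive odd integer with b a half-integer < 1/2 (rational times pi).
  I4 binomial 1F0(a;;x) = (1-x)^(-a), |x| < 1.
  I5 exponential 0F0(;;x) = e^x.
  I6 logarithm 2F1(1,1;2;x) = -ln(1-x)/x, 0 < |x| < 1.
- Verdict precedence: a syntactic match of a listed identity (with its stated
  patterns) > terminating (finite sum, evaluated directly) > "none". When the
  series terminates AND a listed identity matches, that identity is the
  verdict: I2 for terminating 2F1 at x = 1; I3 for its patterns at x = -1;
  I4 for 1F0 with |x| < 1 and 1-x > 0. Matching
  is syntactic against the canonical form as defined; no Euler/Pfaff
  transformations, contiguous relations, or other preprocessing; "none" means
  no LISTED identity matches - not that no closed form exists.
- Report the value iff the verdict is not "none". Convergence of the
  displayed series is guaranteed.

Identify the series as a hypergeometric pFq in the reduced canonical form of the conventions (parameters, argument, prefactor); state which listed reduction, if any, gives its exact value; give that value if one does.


Reduced: x = -1, 2F1, upper = {-9/2, 3}, lower = {17/2}, C = -11/5. Verdict (x = -1): the Kummer evaluation I3 applies (x = -1; c = 17/2 equals 1+a-b for upper {-9/2, 3}: listed pattern). Exact value: (-99099/32768) * pi.

Key observation: t_0 = -11/5 here, and the parameter 3/5 appears in both the upper and lower lists and cancels (alongside the other common factor).
Adjacent-term ratio: r(k) = (-1) * (k-9/2) (k+3) / [(k+17/2) (k+1)] - rational in k, leading ratio (-1); with t_0 = -11/5, classification follows.


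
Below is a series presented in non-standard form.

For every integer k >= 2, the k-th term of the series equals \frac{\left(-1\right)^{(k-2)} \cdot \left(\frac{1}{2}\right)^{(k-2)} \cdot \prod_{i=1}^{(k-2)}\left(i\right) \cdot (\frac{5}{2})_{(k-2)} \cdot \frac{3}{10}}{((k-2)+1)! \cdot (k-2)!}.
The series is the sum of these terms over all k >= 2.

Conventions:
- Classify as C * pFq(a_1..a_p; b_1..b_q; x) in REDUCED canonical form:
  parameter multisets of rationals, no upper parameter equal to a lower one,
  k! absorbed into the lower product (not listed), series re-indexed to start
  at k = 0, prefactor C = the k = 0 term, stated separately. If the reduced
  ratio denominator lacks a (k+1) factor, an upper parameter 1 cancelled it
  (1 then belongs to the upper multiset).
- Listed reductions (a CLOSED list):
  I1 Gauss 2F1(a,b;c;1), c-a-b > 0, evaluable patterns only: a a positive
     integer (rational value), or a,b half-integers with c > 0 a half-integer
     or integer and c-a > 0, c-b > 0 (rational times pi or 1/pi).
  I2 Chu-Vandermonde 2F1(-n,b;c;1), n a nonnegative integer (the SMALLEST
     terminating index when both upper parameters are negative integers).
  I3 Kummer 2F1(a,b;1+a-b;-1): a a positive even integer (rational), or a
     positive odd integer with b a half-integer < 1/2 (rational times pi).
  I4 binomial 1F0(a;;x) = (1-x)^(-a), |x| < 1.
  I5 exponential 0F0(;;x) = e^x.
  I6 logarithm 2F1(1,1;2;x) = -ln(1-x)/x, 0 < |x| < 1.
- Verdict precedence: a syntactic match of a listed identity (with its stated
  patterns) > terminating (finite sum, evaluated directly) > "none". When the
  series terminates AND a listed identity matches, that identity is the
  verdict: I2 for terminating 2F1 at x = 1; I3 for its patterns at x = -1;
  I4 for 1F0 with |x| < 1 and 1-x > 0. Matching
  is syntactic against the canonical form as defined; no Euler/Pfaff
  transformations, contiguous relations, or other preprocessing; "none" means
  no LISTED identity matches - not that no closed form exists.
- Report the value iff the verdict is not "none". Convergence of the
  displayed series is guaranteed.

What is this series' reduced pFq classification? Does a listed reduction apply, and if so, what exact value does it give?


This is \frac{3}{10} * 2F1(1, \frac{5}{2}; 2; -\frac{1}{2}) in reduced canonical form. Verdict: no listed reduction: x = -\frac{1}{2} and upper {1, \frac{5}{2}} fail every I1-I6 pattern.

First insight: t_0 = \frac{3}{10} here, and the running product (C = 3/10) telescopes to a rising factorial.
Term ratio: r(k) = -\frac{1}{2} * (k+1) (k+\frac{5}{2}) / [(k+2) (k+1)] - poly over poly, x = -\frac{1}{2} from leading terms; C = \frac{3}{10} at k = 0.


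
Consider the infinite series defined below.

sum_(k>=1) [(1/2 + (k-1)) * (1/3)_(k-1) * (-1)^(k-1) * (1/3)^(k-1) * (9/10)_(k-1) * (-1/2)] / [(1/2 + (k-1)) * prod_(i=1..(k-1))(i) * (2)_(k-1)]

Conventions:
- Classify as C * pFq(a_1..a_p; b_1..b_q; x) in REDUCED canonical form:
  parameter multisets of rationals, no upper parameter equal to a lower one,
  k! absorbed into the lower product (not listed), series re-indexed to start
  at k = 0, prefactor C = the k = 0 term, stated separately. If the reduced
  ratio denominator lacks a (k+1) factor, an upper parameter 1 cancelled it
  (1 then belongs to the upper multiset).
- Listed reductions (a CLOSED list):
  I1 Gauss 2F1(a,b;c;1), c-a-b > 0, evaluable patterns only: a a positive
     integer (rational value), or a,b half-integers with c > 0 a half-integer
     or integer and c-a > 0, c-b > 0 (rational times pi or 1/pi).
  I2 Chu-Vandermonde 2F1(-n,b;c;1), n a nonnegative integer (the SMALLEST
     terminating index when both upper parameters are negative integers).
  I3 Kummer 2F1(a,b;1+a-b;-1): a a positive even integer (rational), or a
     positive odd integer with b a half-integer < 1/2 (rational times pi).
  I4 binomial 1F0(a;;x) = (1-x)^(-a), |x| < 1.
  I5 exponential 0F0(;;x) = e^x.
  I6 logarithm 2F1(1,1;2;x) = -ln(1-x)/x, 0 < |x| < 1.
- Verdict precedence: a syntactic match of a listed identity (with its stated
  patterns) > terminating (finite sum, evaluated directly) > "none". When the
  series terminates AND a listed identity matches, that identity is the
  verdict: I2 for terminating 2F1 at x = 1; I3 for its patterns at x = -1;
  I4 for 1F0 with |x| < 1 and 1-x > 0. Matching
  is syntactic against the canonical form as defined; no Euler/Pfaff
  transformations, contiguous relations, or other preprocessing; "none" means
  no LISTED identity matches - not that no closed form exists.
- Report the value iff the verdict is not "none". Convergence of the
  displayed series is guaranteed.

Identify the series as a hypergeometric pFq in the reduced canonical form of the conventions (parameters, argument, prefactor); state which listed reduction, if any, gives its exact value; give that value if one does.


Reduced: x = -1/3, 2F1, upper = {1/3, 9/10}, lower = {2}, C = -1/2. Verdict: none. A 2F1 with upper {1/3, 9/10} fits none of I1-I6 at x = -1/3; the sum runs forever.

Structural cue: with t_0 = -1/2, the product of the first k integers (C = -1/2, x = -1/3) is k!.
Consecutive-term ratio: r(k) = (-1/3) * (k+1/3) (k+9/10) / [(k+2) (k+1)] - rational; roots negated = parameters, x = (-1/3), C = -1/2.


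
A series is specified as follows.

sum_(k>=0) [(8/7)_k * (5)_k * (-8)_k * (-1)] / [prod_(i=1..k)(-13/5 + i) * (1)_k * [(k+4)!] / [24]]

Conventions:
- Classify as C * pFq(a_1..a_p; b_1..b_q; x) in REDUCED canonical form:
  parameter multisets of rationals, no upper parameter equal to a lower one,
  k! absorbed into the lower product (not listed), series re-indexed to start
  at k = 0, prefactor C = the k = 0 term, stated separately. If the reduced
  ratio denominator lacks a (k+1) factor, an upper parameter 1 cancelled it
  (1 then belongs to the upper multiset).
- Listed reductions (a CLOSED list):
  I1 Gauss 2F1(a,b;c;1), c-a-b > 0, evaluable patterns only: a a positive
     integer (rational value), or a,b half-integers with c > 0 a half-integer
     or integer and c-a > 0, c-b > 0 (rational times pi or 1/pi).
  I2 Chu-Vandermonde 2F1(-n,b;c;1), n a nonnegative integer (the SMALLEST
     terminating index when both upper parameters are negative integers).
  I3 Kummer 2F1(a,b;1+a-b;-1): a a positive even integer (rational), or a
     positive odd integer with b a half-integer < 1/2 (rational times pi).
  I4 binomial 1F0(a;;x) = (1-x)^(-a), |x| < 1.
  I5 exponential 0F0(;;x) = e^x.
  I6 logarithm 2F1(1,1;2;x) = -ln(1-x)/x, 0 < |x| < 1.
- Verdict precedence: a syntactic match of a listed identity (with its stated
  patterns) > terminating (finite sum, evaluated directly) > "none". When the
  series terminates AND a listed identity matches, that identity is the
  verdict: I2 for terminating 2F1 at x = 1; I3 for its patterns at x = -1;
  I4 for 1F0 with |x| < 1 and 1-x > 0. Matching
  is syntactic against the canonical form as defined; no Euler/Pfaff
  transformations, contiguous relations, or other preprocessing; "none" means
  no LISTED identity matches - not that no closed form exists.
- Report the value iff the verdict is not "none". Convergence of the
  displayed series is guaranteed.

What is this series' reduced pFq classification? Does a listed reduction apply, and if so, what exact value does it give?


x = 1 here; the reduced form reads 2F1, upper {-8, 8/7}, lower {-8/5}, C = -1. Verdict: Vandermonde's identity (I2) matches (terminating 2F1 at x = 1 with n = 8, b = 8/7, c = -8/5). Exact value: 709414628/2058033957.

Key step: x = 1 and the lower running product (C = -1) is a rising factorial.
Consecutive-term ratio: r(k) = 1 * (k-8) (k+8/7) / [(k-8/5) (k+1)] ; factor over Q: parameters, x = 1, and C = -1.
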